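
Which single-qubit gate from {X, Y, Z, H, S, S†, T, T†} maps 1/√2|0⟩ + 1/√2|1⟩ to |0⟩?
H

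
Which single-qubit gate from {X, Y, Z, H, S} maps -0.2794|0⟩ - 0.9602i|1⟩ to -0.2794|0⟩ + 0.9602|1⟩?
S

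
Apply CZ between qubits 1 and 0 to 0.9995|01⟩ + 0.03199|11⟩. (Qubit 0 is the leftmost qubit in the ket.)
0.9995|01⟩ - 0.03199|11⟩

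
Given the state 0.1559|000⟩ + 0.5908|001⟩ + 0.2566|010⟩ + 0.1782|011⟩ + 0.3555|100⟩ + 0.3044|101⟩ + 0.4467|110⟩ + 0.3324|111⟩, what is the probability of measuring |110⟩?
0.1995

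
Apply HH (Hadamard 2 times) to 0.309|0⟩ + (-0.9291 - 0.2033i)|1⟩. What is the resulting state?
0.309|0⟩ + (-0.9291 - 0.2033i)|1⟩

H² = I, so an even number of Hadamards cancels: H^2 = I and the state is unchanged.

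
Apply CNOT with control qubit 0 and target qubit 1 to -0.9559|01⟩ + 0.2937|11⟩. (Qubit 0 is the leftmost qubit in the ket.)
-0.9559|01⟩ + 0.2937|10⟩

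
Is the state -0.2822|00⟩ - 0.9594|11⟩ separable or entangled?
Entangled

Writing the state as a|00⟩ + b|01⟩ + c|10⟩ + d|11⟩, it is a product state iff ad − bc = 0.
Here (a, b, c, d) = (-0.2822, 0, 0, -0.9594): ad − bc = (-0.2822)(-0.9594) − (0)(0) = 0.2707 ≠ 0, so the state is entangled.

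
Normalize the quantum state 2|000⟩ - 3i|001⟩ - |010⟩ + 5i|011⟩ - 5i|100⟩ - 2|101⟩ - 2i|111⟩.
0.2357|000⟩ - (1/√8)i|001⟩ - 0.1179|010⟩ + 0.5893i|011⟩ - 0.5893i|100⟩ - 0.2357|101⟩ - 0.2357i|111⟩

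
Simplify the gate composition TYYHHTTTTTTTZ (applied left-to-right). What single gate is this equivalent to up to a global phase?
Z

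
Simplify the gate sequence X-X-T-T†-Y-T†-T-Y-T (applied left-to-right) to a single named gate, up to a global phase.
T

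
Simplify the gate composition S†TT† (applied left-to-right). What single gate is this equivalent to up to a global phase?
S†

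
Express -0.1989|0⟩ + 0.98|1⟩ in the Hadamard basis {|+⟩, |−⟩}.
0.5523|+⟩ - 0.8336|−⟩

With |ψ⟩ = α|0⟩ + β|1⟩, the Hadamard-basis coefficients are ⟨+|ψ⟩ = (α + β)/√2 and ⟨−|ψ⟩ = (α − β)/√2.
Here α = -0.1989, β = 0.98: (α + β)/√2 = 0.5523, (α − β)/√2 = -0.8336.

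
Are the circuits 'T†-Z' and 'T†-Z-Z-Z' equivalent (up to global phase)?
Yes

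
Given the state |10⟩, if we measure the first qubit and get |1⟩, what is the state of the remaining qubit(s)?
|0⟩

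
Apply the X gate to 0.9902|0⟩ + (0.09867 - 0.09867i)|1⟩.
(0.09867 - 0.09867i)|0⟩ + 0.9902|1⟩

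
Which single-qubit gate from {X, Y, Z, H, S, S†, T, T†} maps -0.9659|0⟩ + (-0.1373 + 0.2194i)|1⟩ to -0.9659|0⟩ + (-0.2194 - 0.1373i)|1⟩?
S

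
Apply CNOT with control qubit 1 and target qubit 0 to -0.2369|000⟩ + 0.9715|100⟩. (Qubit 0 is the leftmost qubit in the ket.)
-0.2369|000⟩ + 0.9715|100⟩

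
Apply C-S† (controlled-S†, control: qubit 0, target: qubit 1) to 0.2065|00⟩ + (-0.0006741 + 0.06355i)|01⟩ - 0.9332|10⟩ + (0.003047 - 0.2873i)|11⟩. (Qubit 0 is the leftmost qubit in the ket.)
0.2065|00⟩ + (-0.0006741 + 0.06355i)|01⟩ - 0.9332|10⟩ + (-0.2873 - 0.003047i)|11⟩

C-S† leaves the control-|0⟩ kets |00⟩, |01⟩ unchanged and applies S† to qubit 1 on the control-|1⟩ pair (|10⟩, |11⟩).
S† = [[1, 0], [0, -i]].
With a = amp(|10⟩) = -0.9332 and b = amp(|11⟩) = (0.003047 - 0.2873i):
new amp(|10⟩) = (1)·a = -0.9332
new amp(|11⟩) = (-i)·b = (-0.2873 - 0.003047i)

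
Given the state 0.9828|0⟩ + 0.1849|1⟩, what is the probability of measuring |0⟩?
0.9659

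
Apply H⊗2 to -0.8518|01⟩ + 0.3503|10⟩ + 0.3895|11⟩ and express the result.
-0.056|00⟩ + 0.4063|01⟩ - 0.7958|10⟩ + 0.4455|11⟩

H⊗2 gives amp(|y⟩) = (1/2) Σ_x (−1)^(x·y) amp(|x⟩), where x·y is the number of positions in which both x and y have a 1.
|00⟩: (-0.8518 + 0.3503 + 0.3895)/2 = -0.056
|01⟩: (0.8518 + 0.3503 - 0.3895)/2 = 0.4063
|10⟩: (-0.8518 - 0.3503 - 0.3895)/2 = -0.7958
|11⟩: (0.8518 - 0.3503 + 0.3895)/2 = 0.4455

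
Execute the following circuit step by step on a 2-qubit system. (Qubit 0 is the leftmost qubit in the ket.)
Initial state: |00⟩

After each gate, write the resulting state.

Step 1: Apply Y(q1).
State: i|01⟩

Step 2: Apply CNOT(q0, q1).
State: i|01⟩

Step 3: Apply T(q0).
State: i|01⟩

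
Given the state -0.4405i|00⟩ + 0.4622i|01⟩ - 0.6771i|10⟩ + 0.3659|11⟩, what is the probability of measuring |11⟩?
0.1339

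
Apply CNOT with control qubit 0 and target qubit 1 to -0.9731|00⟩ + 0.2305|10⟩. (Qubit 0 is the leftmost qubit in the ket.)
-0.9731|00⟩ + 0.2305|11⟩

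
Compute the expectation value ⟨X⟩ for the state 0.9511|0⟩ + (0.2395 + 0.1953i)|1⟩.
0.4556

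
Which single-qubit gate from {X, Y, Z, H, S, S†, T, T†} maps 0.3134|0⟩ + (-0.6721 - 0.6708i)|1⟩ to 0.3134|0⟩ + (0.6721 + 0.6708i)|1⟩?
Z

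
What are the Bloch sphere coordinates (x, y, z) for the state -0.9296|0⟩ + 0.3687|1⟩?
(-0.6855, 0, 0.7282)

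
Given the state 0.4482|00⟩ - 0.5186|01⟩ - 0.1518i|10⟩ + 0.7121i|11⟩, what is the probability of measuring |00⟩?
0.2009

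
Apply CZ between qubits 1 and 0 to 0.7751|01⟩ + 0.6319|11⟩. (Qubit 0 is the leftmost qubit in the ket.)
0.7751|01⟩ - 0.6319|11⟩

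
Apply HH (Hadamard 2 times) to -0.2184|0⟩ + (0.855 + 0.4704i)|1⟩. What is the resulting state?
-0.2184|0⟩ + (0.855 + 0.4704i)|1⟩

H² = I, so an even number of Hadamards cancels: H^2 = I and the state is unchanged.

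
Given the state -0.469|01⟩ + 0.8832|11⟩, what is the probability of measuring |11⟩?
0.78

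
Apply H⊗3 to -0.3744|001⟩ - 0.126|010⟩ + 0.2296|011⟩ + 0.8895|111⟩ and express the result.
0.2187|000⟩ - 0.3078|001⟩ - 0.4835|010⟩ + 0.5726|011⟩ - 0.4102|100⟩ + 0.3211|101⟩ + 0.1455|110⟩ - 0.05639|111⟩

H⊗3 gives amp(|y⟩) = (1/2√2) Σ_x (−1)^(x·y) amp(|x⟩), where x·y is the number of positions in which both x and y have a 1.
|000⟩: (-0.3744 - 0.126 + 0.2296 + 0.8895)/(2√2) = 0.2187
|001⟩: (0.3744 - 0.126 - 0.2296 - 0.8895)/(2√2) = -0.3078
|010⟩: (-0.3744 + 0.126 - 0.2296 - 0.8895)/(2√2) = -0.4835
|011⟩: (0.3744 + 0.126 + 0.2296 + 0.8895)/(2√2) = 0.5726
|100⟩: (-0.3744 - 0.126 + 0.2296 - 0.8895)/(2√2) = -0.4102
|101⟩: (0.3744 - 0.126 - 0.2296 + 0.8895)/(2√2) = 0.3211
|110⟩: (-0.3744 + 0.126 - 0.2296 + 0.8895)/(2√2) = 0.1455
|111⟩: (0.3744 + 0.126 + 0.2296 - 0.8895)/(2√2) = -0.05639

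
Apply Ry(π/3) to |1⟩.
-1/2|0⟩ + 0.866|1⟩

Ry(π/3) = [[cos(θ/2), −sin(θ/2)], [sin(θ/2), cos(θ/2)]]; θ = π/3, cos(θ/2) ≈ 0.866025, sin(θ/2) ≈ 0.5.
With a = amp(|0⟩) = 0 and b = amp(|1⟩) = 1:
new amp(|0⟩) = (0.866025)·a + (-0.5)·b = -1/2
new amp(|1⟩) = (0.5)·a + (0.866025)·b = 0.866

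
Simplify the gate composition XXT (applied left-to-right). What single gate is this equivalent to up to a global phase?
T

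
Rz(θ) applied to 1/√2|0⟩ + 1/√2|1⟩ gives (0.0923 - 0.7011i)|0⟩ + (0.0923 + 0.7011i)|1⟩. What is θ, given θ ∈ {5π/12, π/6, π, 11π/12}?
11π/12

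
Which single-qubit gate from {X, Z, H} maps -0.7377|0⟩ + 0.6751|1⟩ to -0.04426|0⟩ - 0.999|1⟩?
H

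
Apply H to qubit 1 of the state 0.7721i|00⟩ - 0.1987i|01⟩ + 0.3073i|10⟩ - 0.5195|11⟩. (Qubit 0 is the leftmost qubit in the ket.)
0.4055i|00⟩ + 0.6865i|01⟩ + (-0.3673 + 0.2173i)|10⟩ + (0.3673 + 0.2173i)|11⟩

H on qubit 1 mixes each pair of kets that differ only in qubit 1: amplitudes (a, b) of (|…0…⟩, |…1…⟩) become ((a + b)/√2, (a − b)/√2). Kets absent from the input have amplitude 0.
(|00⟩, |01⟩): (a, b) = (0.7721i, -0.1987i) → (0.4055i, 0.6865i)
(|10⟩, |11⟩): (a, b) = (0.3073i, -0.5195) → ((-0.3673 + 0.2173i), (0.3673 + 0.2173i))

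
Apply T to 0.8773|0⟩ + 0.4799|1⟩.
0.8773|0⟩ + (0.3393 + 0.3393i)|1⟩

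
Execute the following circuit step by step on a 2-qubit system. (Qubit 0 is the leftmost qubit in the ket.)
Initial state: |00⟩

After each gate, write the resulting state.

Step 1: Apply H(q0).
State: 1/√2|00⟩ + 1/√2|10⟩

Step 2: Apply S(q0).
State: 1/√2|00⟩ + (1/√2)i|10⟩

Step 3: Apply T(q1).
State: 1/√2|00⟩ + (1/√2)i|10⟩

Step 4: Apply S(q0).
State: 1/√2|00⟩ - 1/√2|10⟩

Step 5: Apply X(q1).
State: 1/√2|01⟩ - 1/√2|11⟩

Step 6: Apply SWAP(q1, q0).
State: 1/√2|10⟩ - 1/√2|11⟩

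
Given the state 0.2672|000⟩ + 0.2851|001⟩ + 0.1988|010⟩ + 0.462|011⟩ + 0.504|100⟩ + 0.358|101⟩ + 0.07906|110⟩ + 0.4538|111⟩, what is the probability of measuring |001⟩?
0.08128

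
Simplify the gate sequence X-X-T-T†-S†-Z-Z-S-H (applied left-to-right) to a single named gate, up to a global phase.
H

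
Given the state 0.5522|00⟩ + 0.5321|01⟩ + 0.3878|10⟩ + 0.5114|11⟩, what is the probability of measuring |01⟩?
0.2831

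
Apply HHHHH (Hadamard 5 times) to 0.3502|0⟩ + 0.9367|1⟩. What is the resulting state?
0.91|0⟩ - 0.4147|1⟩

H² = I, so H^5 = H: a single Hadamard. With (a, b) = (0.3502, 0.9367), H gives ((a + b)/√2, (a − b)/√2) = (0.91, -0.4147).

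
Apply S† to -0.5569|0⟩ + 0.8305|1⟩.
-0.5569|0⟩ - 0.8305i|1⟩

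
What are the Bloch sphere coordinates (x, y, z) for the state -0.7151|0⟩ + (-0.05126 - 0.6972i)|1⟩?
(0.07331, 0.9971, 0.02265)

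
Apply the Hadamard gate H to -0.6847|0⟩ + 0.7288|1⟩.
0.03118|0⟩ - 0.9995|1⟩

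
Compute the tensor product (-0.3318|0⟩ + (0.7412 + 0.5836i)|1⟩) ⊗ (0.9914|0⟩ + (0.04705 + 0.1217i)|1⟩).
-0.3289|00⟩ + (-0.01561 - 0.04038i)|01⟩ + (0.7348 + 0.5786i)|10⟩ + (-0.03615 + 0.1177i)|11⟩

amp(|b₁b₂…⟩) = product of the factor amplitudes for bits b₁, b₂, …; only kets whose every factor amplitude is nonzero survive.
|00⟩: (-0.3318)(0.9914) = -0.3289
|01⟩: (-0.3318)(0.04705 + 0.1217i) = (-0.01561 - 0.04038i)
|10⟩: (0.7412 + 0.5836i)(0.9914) = (0.7348 + 0.5786i)
|11⟩: (0.7412 + 0.5836i)(0.04705 + 0.1217i) = (-0.03615 + 0.1177i)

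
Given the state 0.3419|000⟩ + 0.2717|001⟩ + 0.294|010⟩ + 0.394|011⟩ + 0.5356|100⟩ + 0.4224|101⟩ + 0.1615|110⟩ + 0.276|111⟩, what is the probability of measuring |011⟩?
0.1552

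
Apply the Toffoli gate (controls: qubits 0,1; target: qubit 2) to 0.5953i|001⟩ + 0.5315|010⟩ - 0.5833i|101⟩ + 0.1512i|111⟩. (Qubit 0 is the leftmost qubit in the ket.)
0.5953i|001⟩ + 0.5315|010⟩ - 0.5833i|101⟩ + 0.1512i|110⟩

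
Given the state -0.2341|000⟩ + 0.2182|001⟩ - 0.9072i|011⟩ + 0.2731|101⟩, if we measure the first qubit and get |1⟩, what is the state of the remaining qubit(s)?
|01⟩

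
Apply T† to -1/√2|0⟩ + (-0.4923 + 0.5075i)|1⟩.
-1/√2|0⟩ + (0.01075 + 0.707i)|1⟩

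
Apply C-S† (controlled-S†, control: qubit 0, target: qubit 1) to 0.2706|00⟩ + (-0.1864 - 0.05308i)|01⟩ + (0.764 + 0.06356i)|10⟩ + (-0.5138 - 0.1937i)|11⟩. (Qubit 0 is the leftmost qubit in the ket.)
0.2706|00⟩ + (-0.1864 - 0.05308i)|01⟩ + (0.764 + 0.06356i)|10⟩ + (-0.1937 + 0.5138i)|11⟩

C-S† leaves the control-|0⟩ kets |00⟩, |01⟩ unchanged and applies S† to qubit 1 on the control-|1⟩ pair (|10⟩, |11⟩).
S† = [[1, 0], [0, -i]].
With a = amp(|10⟩) = (0.764 + 0.06356i) and b = amp(|11⟩) = (-0.5138 - 0.1937i):
new amp(|10⟩) = (1)·a = (0.764 + 0.06356i)
new amp(|11⟩) = (-i)·b = (-0.1937 + 0.5138i)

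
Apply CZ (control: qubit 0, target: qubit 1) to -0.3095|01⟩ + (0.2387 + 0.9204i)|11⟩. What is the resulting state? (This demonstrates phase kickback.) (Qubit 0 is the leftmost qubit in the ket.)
-0.3095|01⟩ + (-0.2387 - 0.9204i)|11⟩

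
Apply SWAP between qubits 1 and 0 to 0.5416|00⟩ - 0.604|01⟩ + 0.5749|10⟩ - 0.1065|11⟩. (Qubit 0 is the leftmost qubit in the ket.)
0.5416|00⟩ + 0.5749|01⟩ - 0.604|10⟩ - 0.1065|11⟩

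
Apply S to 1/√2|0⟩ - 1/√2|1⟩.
1/√2|0⟩ - (1/√2)i|1⟩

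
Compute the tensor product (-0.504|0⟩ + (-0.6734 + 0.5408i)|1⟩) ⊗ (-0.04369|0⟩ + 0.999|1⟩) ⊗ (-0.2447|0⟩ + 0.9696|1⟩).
-0.005388|000⟩ + 0.02135|001⟩ + 0.1232|010⟩ - 0.4882|011⟩ + (-0.007199 + 0.005782i)|100⟩ + (0.02853 - 0.02291i)|101⟩ + (0.1646 - 0.1322i)|110⟩ + (-0.6523 + 0.5238i)|111⟩

amp(|b₁b₂…⟩) = product of the factor amplitudes for bits b₁, b₂, …; only kets whose every factor amplitude is nonzero survive.
|000⟩: (-0.504)(-0.04369)(-0.2447) = -0.005388
|001⟩: (-0.504)(-0.04369)(0.9696) = 0.02135
|010⟩: (-0.504)(0.999)(-0.2447) = 0.1232
|011⟩: (-0.504)(0.999)(0.9696) = -0.4882
|100⟩: (-0.6734 + 0.5408i)(-0.04369)(-0.2447) = (-0.007199 + 0.005782i)
|101⟩: (-0.6734 + 0.5408i)(-0.04369)(0.9696) = (0.02853 - 0.02291i)
|110⟩: (-0.6734 + 0.5408i)(0.999)(-0.2447) = (0.1646 - 0.1322i)
|111⟩: (-0.6734 + 0.5408i)(0.999)(0.9696) = (-0.6523 + 0.5238i)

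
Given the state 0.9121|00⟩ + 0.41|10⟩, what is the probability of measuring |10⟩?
0.1681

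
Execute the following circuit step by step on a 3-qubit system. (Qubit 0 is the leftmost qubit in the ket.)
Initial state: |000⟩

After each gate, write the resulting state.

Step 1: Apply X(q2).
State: |001⟩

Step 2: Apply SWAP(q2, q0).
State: |100⟩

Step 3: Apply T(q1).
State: |100⟩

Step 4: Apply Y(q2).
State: i|101⟩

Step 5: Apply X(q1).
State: i|111⟩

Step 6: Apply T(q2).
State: (-1/√2 + (1/√2)i)|111⟩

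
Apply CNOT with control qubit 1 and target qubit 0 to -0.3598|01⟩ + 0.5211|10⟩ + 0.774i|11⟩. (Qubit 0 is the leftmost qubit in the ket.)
0.774i|01⟩ + 0.5211|10⟩ - 0.3598|11⟩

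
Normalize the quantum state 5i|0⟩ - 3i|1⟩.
0.8575i|0⟩ - 0.5145i|1⟩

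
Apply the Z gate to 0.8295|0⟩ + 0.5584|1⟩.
0.8295|0⟩ - 0.5584|1⟩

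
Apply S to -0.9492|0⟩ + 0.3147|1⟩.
-0.9492|0⟩ + 0.3147i|1⟩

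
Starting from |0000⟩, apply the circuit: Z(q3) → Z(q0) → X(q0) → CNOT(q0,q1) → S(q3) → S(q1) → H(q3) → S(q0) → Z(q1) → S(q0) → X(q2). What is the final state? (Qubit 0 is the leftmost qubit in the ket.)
(1/√2)i|1110⟩ + (1/√2)i|1111⟩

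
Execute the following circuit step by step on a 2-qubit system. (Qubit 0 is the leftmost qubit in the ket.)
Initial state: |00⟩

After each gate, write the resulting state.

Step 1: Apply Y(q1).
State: i|01⟩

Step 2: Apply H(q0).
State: (1/√2)i|01⟩ + (1/√2)i|11⟩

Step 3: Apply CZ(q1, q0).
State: (1/√2)i|01⟩ - (1/√2)i|11⟩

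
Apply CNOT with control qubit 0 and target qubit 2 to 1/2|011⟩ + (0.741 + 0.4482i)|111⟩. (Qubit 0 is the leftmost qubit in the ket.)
1/2|011⟩ + (0.741 + 0.4482i)|110⟩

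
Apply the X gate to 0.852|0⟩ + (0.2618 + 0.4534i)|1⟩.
(0.2618 + 0.4534i)|0⟩ + 0.852|1⟩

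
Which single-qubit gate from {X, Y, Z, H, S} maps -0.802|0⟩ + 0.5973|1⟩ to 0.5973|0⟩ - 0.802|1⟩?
X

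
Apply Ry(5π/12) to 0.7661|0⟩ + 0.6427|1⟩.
0.2165|0⟩ + 0.9763|1⟩

Ry(5π/12) = [[cos(θ/2), −sin(θ/2)], [sin(θ/2), cos(θ/2)]]; θ = 5π/12, cos(θ/2) ≈ 0.793353, sin(θ/2) ≈ 0.608761.
With a = amp(|0⟩) = 0.7661 and b = amp(|1⟩) = 0.6427:
new amp(|0⟩) = (0.793353)·a + (-0.608761)·b = 0.2165
new amp(|1⟩) = (0.608761)·a + (0.793353)·b = 0.9763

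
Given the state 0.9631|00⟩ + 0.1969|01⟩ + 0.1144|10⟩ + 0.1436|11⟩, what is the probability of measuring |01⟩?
0.03877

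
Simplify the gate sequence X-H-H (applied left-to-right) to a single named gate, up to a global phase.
X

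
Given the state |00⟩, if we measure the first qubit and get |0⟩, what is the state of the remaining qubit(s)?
|0⟩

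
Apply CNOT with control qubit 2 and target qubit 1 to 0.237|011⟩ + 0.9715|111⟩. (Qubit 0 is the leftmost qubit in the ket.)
0.237|001⟩ + 0.9715|101⟩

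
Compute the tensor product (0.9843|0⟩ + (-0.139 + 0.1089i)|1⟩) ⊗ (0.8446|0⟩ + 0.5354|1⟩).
0.8313|00⟩ + 0.527|01⟩ + (-0.1174 + 0.09198i)|10⟩ + (-0.07442 + 0.05831i)|11⟩

amp(|b₁b₂…⟩) = product of the factor amplitudes for bits b₁, b₂, …; only kets whose every factor amplitude is nonzero survive.
|00⟩: (0.9843)(0.8446) = 0.8313
|01⟩: (0.9843)(0.5354) = 0.527
|10⟩: (-0.139 + 0.1089i)(0.8446) = (-0.1174 + 0.09198i)
|11⟩: (-0.139 + 0.1089i)(0.5354) = (-0.07442 + 0.05831i)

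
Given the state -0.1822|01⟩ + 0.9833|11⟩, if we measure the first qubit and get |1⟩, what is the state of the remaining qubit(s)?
|1⟩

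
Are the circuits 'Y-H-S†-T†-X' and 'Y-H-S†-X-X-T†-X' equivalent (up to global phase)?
Yes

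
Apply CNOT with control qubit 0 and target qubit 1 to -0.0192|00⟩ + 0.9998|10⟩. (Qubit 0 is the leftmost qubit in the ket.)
-0.0192|00⟩ + 0.9998|11⟩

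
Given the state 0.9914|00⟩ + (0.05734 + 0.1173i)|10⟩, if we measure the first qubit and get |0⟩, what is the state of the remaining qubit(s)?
|0⟩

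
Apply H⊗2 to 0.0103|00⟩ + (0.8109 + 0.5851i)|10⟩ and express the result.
(0.4106 + 0.2926i)|00⟩ + (0.4106 + 0.2926i)|01⟩ + (-0.4003 - 0.2926i)|10⟩ + (-0.4003 - 0.2926i)|11⟩

H⊗2 gives amp(|y⟩) = (1/2) Σ_x (−1)^(x·y) amp(|x⟩), where x·y is the number of positions in which both x and y have a 1.
|00⟩: (0.0103 + (0.8109 + 0.5851i))/2 = (0.4106 + 0.2926i)
|01⟩: (0.0103 + (0.8109 + 0.5851i))/2 = (0.4106 + 0.2926i)
|10⟩: (0.0103 - (0.8109 + 0.5851i))/2 = (-0.4003 - 0.2926i)
|11⟩: (0.0103 - (0.8109 + 0.5851i))/2 = (-0.4003 - 0.2926i)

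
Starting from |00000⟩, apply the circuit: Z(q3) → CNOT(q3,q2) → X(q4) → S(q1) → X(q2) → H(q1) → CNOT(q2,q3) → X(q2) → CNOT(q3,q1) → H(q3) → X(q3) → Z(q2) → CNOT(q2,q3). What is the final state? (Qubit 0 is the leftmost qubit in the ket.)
-1/2|00001⟩ + 1/2|00011⟩ - 1/2|01001⟩ + 1/2|01011⟩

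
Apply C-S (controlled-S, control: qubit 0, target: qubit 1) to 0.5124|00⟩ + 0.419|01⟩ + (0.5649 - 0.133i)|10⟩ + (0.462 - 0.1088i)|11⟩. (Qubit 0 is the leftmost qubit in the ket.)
0.5124|00⟩ + 0.419|01⟩ + (0.5649 - 0.133i)|10⟩ + (0.1088 + 0.462i)|11⟩

C-S leaves the control-|0⟩ kets |00⟩, |01⟩ unchanged and applies S to qubit 1 on the control-|1⟩ pair (|10⟩, |11⟩).
S = [[1, 0], [0, i]].
With a = amp(|10⟩) = (0.5649 - 0.133i) and b = amp(|11⟩) = (0.462 - 0.1088i):
new amp(|10⟩) = (1)·a = (0.5649 - 0.133i)
new amp(|11⟩) = (i)·b = (0.1088 + 0.462i)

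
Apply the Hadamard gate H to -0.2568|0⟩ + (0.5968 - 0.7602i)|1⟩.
(0.2404 - 0.5375i)|0⟩ + (-0.6036 + 0.5375i)|1⟩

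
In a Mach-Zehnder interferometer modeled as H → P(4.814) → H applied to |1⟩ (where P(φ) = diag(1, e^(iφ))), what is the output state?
(0.4493 + 0.4974i)|0⟩ + (0.5507 - 0.4974i)|1⟩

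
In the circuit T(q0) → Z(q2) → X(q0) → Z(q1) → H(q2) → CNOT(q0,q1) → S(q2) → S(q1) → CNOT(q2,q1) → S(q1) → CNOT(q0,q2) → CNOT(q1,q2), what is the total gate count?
12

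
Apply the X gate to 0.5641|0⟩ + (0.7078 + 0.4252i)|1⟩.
(0.7078 + 0.4252i)|0⟩ + 0.5641|1⟩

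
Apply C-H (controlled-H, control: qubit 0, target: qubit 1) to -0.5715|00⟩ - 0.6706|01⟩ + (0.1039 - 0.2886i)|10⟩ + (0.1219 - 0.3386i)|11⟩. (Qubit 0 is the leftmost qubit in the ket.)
-0.5715|00⟩ - 0.6706|01⟩ + (0.1597 - 0.4435i)|10⟩ + (-0.01273 + 0.03536i)|11⟩

C-H leaves the control-|0⟩ kets |00⟩, |01⟩ unchanged and applies H to qubit 1 on the control-|1⟩ pair (|10⟩, |11⟩).
H = [[1/√2, 1/√2], [1/√2, -1/√2]].
With a = amp(|10⟩) = (0.1039 - 0.2886i) and b = amp(|11⟩) = (0.1219 - 0.3386i):
new amp(|10⟩) = (1/√2)·a + (1/√2)·b = (0.1597 - 0.4435i)
new amp(|11⟩) = (1/√2)·a + (-1/√2)·b = (-0.01273 + 0.03536i)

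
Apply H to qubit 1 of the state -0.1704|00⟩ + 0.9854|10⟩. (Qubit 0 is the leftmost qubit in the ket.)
-0.1205|00⟩ - 0.1205|01⟩ + 0.6968|10⟩ + 0.6968|11⟩

H on qubit 1 mixes each pair of kets that differ only in qubit 1: amplitudes (a, b) of (|…0…⟩, |…1…⟩) become ((a + b)/√2, (a − b)/√2). Kets absent from the input have amplitude 0.
(|00⟩, |01⟩): (a, b) = (-0.1704, 0) → (-0.1205, -0.1205)
(|10⟩, |11⟩): (a, b) = (0.9854, 0) → (0.6968, 0.6968)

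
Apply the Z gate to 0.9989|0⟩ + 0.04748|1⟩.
0.9989|0⟩ - 0.04748|1⟩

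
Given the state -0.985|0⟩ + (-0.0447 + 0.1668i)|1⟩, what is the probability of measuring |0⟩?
0.9702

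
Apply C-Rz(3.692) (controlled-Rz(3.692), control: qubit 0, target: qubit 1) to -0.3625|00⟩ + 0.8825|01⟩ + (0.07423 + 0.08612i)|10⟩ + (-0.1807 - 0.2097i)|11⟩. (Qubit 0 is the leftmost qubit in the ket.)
-0.3625|00⟩ + 0.8825|01⟩ + (0.06271 - 0.09484i)|10⟩ + (0.2509 - 0.1169i)|11⟩

C-Rz(3.692) leaves the control-|0⟩ kets |00⟩, |01⟩ unchanged and applies Rz(3.692) to qubit 1 on the control-|1⟩ pair (|10⟩, |11⟩).
Rz(3.692) = [[e^(−iθ/2), 0], [0, e^(iθ/2)]] with e^(±iθ/2) = cos(θ/2) ± i·sin(θ/2); θ = 3.692, cos(θ/2) ≈ -0.271743, sin(θ/2) ≈ 0.96237.
With a = amp(|10⟩) = (0.07423 + 0.08612i) and b = amp(|11⟩) = (-0.1807 - 0.2097i):
new amp(|10⟩) = (-0.271743 - 0.96237i)·a = (0.06271 - 0.09484i)
new amp(|11⟩) = (-0.271743 + 0.96237i)·b = (0.2509 - 0.1169i)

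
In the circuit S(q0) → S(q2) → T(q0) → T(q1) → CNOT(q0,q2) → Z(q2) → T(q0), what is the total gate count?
7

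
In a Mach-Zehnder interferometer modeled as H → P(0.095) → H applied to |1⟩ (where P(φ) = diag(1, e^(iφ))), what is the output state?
(0.002255 - 0.04743i)|0⟩ + (0.9977 + 0.04743i)|1⟩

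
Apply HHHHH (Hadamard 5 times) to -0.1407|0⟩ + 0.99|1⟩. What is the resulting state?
0.6005|0⟩ - 0.7995|1⟩

H² = I, so H^5 = H: a single Hadamard. With (a, b) = (-0.1407, 0.99), H gives ((a + b)/√2, (a − b)/√2) = (0.6005, -0.7995).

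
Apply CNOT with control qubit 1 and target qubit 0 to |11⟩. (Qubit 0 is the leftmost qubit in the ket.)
|01⟩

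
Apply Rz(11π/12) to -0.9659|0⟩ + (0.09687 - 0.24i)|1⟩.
(-0.1261 + 0.9576i)|0⟩ + (0.2506 + 0.06471i)|1⟩

Rz(11π/12) = [[e^(−iθ/2), 0], [0, e^(iθ/2)]] with e^(±iθ/2) = cos(θ/2) ± i·sin(θ/2); θ = 11π/12, cos(θ/2) ≈ 0.130526, sin(θ/2) ≈ 0.991445.
With a = amp(|0⟩) = -0.9659 and b = amp(|1⟩) = (0.09687 - 0.24i):
new amp(|0⟩) = (0.130526 - 0.991445i)·a = (-0.1261 + 0.9576i)
new amp(|1⟩) = (0.130526 + 0.991445i)·b = (0.2506 + 0.06471i)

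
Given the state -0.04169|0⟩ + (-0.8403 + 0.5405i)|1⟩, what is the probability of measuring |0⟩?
0.001738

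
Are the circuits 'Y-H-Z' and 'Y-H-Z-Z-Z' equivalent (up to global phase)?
Yes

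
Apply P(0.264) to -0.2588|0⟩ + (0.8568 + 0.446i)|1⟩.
-0.2588|0⟩ + (0.7107 + 0.6541i)|1⟩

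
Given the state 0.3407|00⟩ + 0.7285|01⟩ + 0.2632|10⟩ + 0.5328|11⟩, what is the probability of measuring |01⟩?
0.5307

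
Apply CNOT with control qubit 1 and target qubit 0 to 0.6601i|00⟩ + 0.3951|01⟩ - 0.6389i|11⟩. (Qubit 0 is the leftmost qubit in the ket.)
0.6601i|00⟩ - 0.6389i|01⟩ + 0.3951|11⟩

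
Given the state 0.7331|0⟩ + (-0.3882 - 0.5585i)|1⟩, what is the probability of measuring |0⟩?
0.5374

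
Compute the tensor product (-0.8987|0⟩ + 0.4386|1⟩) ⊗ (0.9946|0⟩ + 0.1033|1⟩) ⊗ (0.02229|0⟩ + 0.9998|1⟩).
-0.01992|000⟩ - 0.8937|001⟩ - 0.002069|010⟩ - 0.09282|011⟩ + 0.009724|100⟩ + 0.4361|101⟩ + 0.00101|110⟩ + 0.0453|111⟩

amp(|b₁b₂…⟩) = product of the factor amplitudes for bits b₁, b₂, …; only kets whose every factor amplitude is nonzero survive.
|000⟩: (-0.8987)(0.9946)(0.02229) = -0.01992
|001⟩: (-0.8987)(0.9946)(0.9998) = -0.8937
|010⟩: (-0.8987)(0.1033)(0.02229) = -0.002069
|011⟩: (-0.8987)(0.1033)(0.9998) = -0.09282
|100⟩: (0.4386)(0.9946)(0.02229) = 0.009724
|101⟩: (0.4386)(0.9946)(0.9998) = 0.4361
|110⟩: (0.4386)(0.1033)(0.02229) = 0.00101
|111⟩: (0.4386)(0.1033)(0.9998) = 0.0453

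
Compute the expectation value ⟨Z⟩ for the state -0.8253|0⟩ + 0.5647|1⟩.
0.3622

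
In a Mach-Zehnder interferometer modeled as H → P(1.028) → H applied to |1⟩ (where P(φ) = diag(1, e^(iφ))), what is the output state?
(0.2417 - 0.4281i)|0⟩ + (0.7583 + 0.4281i)|1⟩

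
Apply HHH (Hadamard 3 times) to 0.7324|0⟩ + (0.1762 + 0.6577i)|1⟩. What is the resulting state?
(0.6425 + 0.4651i)|0⟩ + (0.3933 - 0.4651i)|1⟩

H² = I, so H^3 = H: a single Hadamard. With (a, b) = (0.7324, (0.1762 + 0.6577i)), H gives ((a + b)/√2, (a − b)/√2) = ((0.6425 + 0.4651i), (0.3933 - 0.4651i)).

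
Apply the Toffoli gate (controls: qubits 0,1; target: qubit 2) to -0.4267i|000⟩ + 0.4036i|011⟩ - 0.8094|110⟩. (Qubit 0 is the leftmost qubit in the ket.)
-0.4267i|000⟩ + 0.4036i|011⟩ - 0.8094|111⟩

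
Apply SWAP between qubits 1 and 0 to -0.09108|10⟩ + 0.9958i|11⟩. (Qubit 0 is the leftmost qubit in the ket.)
-0.09108|01⟩ + 0.9958i|11⟩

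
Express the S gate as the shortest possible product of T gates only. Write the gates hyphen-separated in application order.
T-T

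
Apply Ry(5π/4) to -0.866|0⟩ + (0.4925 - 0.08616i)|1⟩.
(-0.1236 + 0.0796i)|0⟩ + (-0.9886 + 0.03297i)|1⟩

Ry(5π/4) = [[cos(θ/2), −sin(θ/2)], [sin(θ/2), cos(θ/2)]]; θ = 5π/4, cos(θ/2) ≈ -0.382683, sin(θ/2) ≈ 0.92388.
With a = amp(|0⟩) = -0.866 and b = amp(|1⟩) = (0.4925 - 0.08616i):
new amp(|0⟩) = (-0.382683)·a + (-0.92388)·b = (-0.1236 + 0.0796i)
new amp(|1⟩) = (0.92388)·a + (-0.382683)·b = (-0.9886 + 0.03297i)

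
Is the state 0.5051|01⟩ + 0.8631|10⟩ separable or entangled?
Entangled

Writing the state as a|00⟩ + b|01⟩ + c|10⟩ + d|11⟩, it is a product state iff ad − bc = 0.
Here (a, b, c, d) = (0, 0.5051, 0.8631, 0): ad − bc = (0)(0) − (0.5051)(0.8631) = -0.436 ≠ 0, so the state is entangled.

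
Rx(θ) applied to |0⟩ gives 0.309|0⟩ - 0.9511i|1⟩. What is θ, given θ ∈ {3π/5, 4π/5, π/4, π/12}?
4π/5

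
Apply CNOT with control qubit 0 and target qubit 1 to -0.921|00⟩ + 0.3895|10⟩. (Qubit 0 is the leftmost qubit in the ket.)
-0.921|00⟩ + 0.3895|11⟩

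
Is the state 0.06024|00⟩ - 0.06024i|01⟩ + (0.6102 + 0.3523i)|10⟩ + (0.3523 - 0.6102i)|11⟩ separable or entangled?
Separable

Writing the state as a|00⟩ + b|01⟩ + c|10⟩ + d|11⟩, it is a product state iff ad − bc = 0.
Here (a, b, c, d) = (0.06024, -0.06024i, (0.6102 + 0.3523i), (0.3523 - 0.6102i)): ad − bc = (0.06024)(0.3523 - 0.6102i) − (-0.06024i)(0.6102 + 0.3523i) = 0, so the state is separable.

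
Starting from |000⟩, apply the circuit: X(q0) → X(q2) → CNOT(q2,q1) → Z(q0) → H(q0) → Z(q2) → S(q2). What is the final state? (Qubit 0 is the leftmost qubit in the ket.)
(1/√2)i|011⟩ - (1/√2)i|111⟩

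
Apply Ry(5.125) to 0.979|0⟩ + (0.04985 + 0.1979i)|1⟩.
(-0.8467 - 0.1083i)|0⟩ + (0.494 - 0.1656i)|1⟩

Ry(5.125) = [[cos(θ/2), −sin(θ/2)], [sin(θ/2), cos(θ/2)]]; θ = 5.125, cos(θ/2) ≈ -0.83696, sin(θ/2) ≈ 0.547265.
With a = amp(|0⟩) = 0.979 and b = amp(|1⟩) = (0.04985 + 0.1979i):
new amp(|0⟩) = (-0.83696)·a + (-0.547265)·b = (-0.8467 - 0.1083i)
new amp(|1⟩) = (0.547265)·a + (-0.83696)·b = (0.494 - 0.1656i)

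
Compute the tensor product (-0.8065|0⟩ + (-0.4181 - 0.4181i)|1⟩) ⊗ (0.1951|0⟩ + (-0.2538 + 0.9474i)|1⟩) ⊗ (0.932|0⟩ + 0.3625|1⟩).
-0.1466|000⟩ - 0.05704|001⟩ + (0.1908 - 0.7121i)|010⟩ + (0.0742 - 0.277i)|011⟩ + (-0.07602 - 0.07602i)|100⟩ + (-0.02957 - 0.02957i)|101⟩ + (0.4681 - 0.2703i)|110⟩ + (0.1821 - 0.1051i)|111⟩

amp(|b₁b₂…⟩) = product of the factor amplitudes for bits b₁, b₂, …; only kets whose every factor amplitude is nonzero survive.
|000⟩: (-0.8065)(0.1951)(0.932) = -0.1466
|001⟩: (-0.8065)(0.1951)(0.3625) = -0.05704
|010⟩: (-0.8065)(-0.2538 + 0.9474i)(0.932) = (0.1908 - 0.7121i)
|011⟩: (-0.8065)(-0.2538 + 0.9474i)(0.3625) = (0.0742 - 0.277i)
|100⟩: (-0.4181 - 0.4181i)(0.1951)(0.932) = (-0.07602 - 0.07602i)
|101⟩: (-0.4181 - 0.4181i)(0.1951)(0.3625) = (-0.02957 - 0.02957i)
|110⟩: (-0.4181 - 0.4181i)(-0.2538 + 0.9474i)(0.932) = (0.4681 - 0.2703i)
|111⟩: (-0.4181 - 0.4181i)(-0.2538 + 0.9474i)(0.3625) = (0.1821 - 0.1051i)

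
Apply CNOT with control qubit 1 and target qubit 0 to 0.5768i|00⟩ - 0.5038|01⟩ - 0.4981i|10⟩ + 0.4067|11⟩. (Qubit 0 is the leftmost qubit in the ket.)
0.5768i|00⟩ + 0.4067|01⟩ - 0.4981i|10⟩ - 0.5038|11⟩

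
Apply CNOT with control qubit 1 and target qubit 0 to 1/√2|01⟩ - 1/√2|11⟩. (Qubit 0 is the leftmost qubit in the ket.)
-1/√2|01⟩ + 1/√2|11⟩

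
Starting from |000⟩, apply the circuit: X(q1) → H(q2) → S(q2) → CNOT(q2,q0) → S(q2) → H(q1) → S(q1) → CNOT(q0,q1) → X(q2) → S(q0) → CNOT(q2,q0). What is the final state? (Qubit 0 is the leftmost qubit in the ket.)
-1/2|100⟩ + 1/2|101⟩ - (1/2)i|110⟩ - (1/2)i|111⟩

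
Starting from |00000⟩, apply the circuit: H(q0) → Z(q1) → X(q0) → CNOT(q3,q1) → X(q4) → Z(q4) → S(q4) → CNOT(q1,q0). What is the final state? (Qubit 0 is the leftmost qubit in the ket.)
-(1/√2)i|00001⟩ - (1/√2)i|10001⟩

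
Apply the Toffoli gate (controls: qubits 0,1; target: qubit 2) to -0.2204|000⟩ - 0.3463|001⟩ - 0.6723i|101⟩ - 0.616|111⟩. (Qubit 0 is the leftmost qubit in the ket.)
-0.2204|000⟩ - 0.3463|001⟩ - 0.6723i|101⟩ - 0.616|110⟩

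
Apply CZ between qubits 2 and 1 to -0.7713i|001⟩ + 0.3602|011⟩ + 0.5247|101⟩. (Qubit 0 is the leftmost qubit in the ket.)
-0.7713i|001⟩ - 0.3602|011⟩ + 0.5247|101⟩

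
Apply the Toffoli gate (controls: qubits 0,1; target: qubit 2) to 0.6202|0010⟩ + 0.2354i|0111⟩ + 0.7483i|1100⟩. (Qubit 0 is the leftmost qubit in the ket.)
0.6202|0010⟩ + 0.2354i|0111⟩ + 0.7483i|1110⟩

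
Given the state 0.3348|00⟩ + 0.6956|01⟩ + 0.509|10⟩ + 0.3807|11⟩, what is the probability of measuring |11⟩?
0.1449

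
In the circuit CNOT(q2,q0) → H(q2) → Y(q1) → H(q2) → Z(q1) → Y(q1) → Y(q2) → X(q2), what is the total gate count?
8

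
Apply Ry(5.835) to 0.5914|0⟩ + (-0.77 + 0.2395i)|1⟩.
(-0.4055 - 0.05322i)|0⟩ + (0.8822 - 0.2335i)|1⟩

Ry(5.835) = [[cos(θ/2), −sin(θ/2)], [sin(θ/2), cos(θ/2)]]; θ = 5.835, cos(θ/2) ≈ -0.974996, sin(θ/2) ≈ 0.222222.
With a = amp(|0⟩) = 0.5914 and b = amp(|1⟩) = (-0.77 + 0.2395i):
new amp(|0⟩) = (-0.974996)·a + (-0.222222)·b = (-0.4055 - 0.05322i)
new amp(|1⟩) = (0.222222)·a + (-0.974996)·b = (0.8822 - 0.2335i)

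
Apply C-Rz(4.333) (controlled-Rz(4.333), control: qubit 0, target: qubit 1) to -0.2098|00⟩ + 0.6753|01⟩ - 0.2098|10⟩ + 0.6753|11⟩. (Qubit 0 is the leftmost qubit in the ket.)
-0.2098|00⟩ + 0.6753|01⟩ + (0.1177 + 0.1737i)|10⟩ + (-0.3789 + 0.559i)|11⟩

C-Rz(4.333) leaves the control-|0⟩ kets |00⟩, |01⟩ unchanged and applies Rz(4.333) to qubit 1 on the control-|1⟩ pair (|10⟩, |11⟩).
Rz(4.333) = [[e^(−iθ/2), 0], [0, e^(iθ/2)]] with e^(±iθ/2) = cos(θ/2) ± i·sin(θ/2); θ = 4.333, cos(θ/2) ≈ -0.561091, sin(θ/2) ≈ 0.827754.
With a = amp(|10⟩) = -0.2098 and b = amp(|11⟩) = 0.6753:
new amp(|10⟩) = (-0.561091 - 0.827754i)·a = (0.1177 + 0.1737i)
new amp(|11⟩) = (-0.561091 + 0.827754i)·b = (-0.3789 + 0.559i)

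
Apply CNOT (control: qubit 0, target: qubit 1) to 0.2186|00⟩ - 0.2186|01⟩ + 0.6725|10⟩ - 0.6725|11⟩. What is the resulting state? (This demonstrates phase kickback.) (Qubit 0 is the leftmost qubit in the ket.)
0.2186|00⟩ - 0.2186|01⟩ - 0.6725|10⟩ + 0.6725|11⟩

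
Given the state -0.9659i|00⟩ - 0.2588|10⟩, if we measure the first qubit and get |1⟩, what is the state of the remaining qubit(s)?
-|0⟩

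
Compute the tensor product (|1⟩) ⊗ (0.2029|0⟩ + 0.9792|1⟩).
0.2029|10⟩ + 0.9792|11⟩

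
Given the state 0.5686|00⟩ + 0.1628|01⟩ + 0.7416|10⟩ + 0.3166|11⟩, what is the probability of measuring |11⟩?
0.1002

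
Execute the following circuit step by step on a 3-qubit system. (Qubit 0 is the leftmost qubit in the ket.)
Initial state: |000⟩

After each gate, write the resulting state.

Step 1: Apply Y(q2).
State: i|001⟩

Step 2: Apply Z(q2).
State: -i|001⟩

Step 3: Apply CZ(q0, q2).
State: -i|001⟩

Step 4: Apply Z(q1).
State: -i|001⟩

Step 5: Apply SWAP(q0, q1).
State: -i|001⟩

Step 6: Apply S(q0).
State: -i|001⟩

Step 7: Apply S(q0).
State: -i|001⟩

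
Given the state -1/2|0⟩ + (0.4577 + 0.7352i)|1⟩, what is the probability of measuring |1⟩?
0.75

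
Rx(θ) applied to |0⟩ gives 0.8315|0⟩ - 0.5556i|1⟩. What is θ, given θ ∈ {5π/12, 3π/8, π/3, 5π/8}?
3π/8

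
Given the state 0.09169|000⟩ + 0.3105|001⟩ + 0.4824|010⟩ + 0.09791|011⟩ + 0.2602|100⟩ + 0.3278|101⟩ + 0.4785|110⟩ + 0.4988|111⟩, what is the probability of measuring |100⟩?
0.0677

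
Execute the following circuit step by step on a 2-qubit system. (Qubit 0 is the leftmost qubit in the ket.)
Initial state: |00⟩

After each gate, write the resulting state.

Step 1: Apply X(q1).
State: |01⟩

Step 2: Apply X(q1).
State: |00⟩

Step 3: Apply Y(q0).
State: i|10⟩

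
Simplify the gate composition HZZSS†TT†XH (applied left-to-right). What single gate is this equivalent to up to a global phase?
Z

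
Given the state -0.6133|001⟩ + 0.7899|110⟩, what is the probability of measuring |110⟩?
0.6239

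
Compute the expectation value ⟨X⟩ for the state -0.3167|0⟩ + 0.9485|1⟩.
-0.6008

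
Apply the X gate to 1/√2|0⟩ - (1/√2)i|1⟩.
-(1/√2)i|0⟩ + 1/√2|1⟩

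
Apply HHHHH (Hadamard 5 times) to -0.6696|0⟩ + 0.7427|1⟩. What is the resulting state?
0.05169|0⟩ - 0.9986|1⟩

H² = I, so H^5 = H: a single Hadamard. With (a, b) = (-0.6696, 0.7427), H gives ((a + b)/√2, (a − b)/√2) = (0.05169, -0.9986).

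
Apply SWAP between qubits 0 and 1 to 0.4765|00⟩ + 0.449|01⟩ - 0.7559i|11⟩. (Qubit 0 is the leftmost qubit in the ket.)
0.4765|00⟩ + 0.449|10⟩ - 0.7559i|11⟩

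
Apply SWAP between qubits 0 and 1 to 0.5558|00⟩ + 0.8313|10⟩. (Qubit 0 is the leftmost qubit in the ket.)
0.5558|00⟩ + 0.8313|01⟩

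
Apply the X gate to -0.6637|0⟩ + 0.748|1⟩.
0.748|0⟩ - 0.6637|1⟩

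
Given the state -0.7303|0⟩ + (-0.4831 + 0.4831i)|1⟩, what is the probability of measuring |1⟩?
0.4668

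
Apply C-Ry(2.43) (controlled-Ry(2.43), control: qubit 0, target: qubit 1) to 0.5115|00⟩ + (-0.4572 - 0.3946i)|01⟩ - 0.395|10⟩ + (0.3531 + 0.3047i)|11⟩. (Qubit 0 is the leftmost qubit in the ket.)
0.5115|00⟩ + (-0.4572 - 0.3946i)|01⟩ + (-0.4686 - 0.2856i)|10⟩ + (-0.2473 + 0.1061i)|11⟩

C-Ry(2.43) leaves the control-|0⟩ kets |00⟩, |01⟩ unchanged and applies Ry(2.43) to qubit 1 on the control-|1⟩ pair (|10⟩, |11⟩).
Ry(2.43) = [[cos(θ/2), −sin(θ/2)], [sin(θ/2), cos(θ/2)]]; θ = 2.43, cos(θ/2) ≈ 0.348337, sin(θ/2) ≈ 0.937369.
With a = amp(|10⟩) = -0.395 and b = amp(|11⟩) = (0.3531 + 0.3047i):
new amp(|10⟩) = (0.348337)·a + (-0.937369)·b = (-0.4686 - 0.2856i)
new amp(|11⟩) = (0.937369)·a + (0.348337)·b = (-0.2473 + 0.1061i)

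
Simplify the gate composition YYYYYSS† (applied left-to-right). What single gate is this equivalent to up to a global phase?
Y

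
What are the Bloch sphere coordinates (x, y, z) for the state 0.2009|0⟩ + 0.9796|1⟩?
(0.3936, 0, -0.9193)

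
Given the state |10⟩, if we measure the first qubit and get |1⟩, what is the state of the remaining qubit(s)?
|0⟩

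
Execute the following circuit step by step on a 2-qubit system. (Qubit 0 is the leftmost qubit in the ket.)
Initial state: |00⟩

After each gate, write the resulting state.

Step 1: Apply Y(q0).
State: i|10⟩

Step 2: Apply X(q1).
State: i|11⟩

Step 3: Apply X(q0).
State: i|01⟩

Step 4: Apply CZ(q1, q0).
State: i|01⟩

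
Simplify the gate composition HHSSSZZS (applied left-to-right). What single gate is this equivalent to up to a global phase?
I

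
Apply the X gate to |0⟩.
|1⟩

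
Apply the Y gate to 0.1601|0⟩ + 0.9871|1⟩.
-0.9871i|0⟩ + 0.1601i|1⟩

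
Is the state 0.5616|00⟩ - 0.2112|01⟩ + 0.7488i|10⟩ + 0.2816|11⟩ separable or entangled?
Entangled

Writing the state as a|00⟩ + b|01⟩ + c|10⟩ + d|11⟩, it is a product state iff ad − bc = 0.
Here (a, b, c, d) = (0.5616, -0.2112, 0.7488i, 0.2816): ad − bc = (0.5616)(0.2816) − (-0.2112)(0.7488i) = (0.1581 + 0.1581i) ≠ 0, so the state is entangled.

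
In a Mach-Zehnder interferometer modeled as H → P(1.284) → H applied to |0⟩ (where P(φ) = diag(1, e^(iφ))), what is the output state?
(0.6414 + 0.4796i)|0⟩ + (0.3586 - 0.4796i)|1⟩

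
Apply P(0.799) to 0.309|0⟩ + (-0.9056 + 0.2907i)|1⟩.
0.309|0⟩ + (-0.8399 - 0.4463i)|1⟩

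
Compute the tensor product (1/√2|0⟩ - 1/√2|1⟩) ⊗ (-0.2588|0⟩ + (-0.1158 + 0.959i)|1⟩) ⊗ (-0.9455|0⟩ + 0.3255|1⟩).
0.173|000⟩ - 0.05957|001⟩ + (0.07742 - 0.6412i)|010⟩ + (-0.02665 + 0.2207i)|011⟩ - 0.173|100⟩ + 0.05957|101⟩ + (-0.07742 + 0.6412i)|110⟩ + (0.02665 - 0.2207i)|111⟩

amp(|b₁b₂…⟩) = product of the factor amplitudes for bits b₁, b₂, …; only kets whose every factor amplitude is nonzero survive.
|000⟩: (1/√2)(-0.2588)(-0.9455) = 0.173
|001⟩: (1/√2)(-0.2588)(0.3255) = -0.05957
|010⟩: (1/√2)(-0.1158 + 0.959i)(-0.9455) = (0.07742 - 0.6412i)
|011⟩: (1/√2)(-0.1158 + 0.959i)(0.3255) = (-0.02665 + 0.2207i)
|100⟩: (-1/√2)(-0.2588)(-0.9455) = -0.173
|101⟩: (-1/√2)(-0.2588)(0.3255) = 0.05957
|110⟩: (-1/√2)(-0.1158 + 0.959i)(-0.9455) = (-0.07742 + 0.6412i)
|111⟩: (-1/√2)(-0.1158 + 0.959i)(0.3255) = (0.02665 - 0.2207i)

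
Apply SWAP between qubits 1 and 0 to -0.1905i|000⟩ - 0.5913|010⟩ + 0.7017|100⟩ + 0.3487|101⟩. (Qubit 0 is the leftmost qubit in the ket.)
-0.1905i|000⟩ + 0.7017|010⟩ + 0.3487|011⟩ - 0.5913|100⟩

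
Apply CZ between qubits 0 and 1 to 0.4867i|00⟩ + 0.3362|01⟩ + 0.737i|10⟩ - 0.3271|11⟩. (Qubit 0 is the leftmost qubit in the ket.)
0.4867i|00⟩ + 0.3362|01⟩ + 0.737i|10⟩ + 0.3271|11⟩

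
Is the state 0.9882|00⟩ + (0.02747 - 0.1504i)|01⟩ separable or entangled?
Separable

Writing the state as a|00⟩ + b|01⟩ + c|10⟩ + d|11⟩, it is a product state iff ad − bc = 0.
Here (a, b, c, d) = (0.9882, (0.02747 - 0.1504i), 0, 0): ad − bc = (0.9882)(0) − (0.02747 - 0.1504i)(0) = 0, so the state is separable.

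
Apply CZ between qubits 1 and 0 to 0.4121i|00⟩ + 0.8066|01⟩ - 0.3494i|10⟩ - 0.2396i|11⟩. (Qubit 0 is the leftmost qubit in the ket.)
0.4121i|00⟩ + 0.8066|01⟩ - 0.3494i|10⟩ + 0.2396i|11⟩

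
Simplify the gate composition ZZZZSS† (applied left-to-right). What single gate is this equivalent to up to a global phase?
I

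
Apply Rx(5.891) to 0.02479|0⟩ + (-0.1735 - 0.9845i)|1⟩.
(-0.2161 + 0.0338i)|0⟩ + (0.1702 + 0.9608i)|1⟩

Rx(5.891) = [[cos(θ/2), −i·sin(θ/2)], [−i·sin(θ/2), cos(θ/2)]]; θ = 5.891, cos(θ/2) ≈ -0.980835, sin(θ/2) ≈ 0.194838.
With a = amp(|0⟩) = 0.02479 and b = amp(|1⟩) = (-0.1735 - 0.9845i):
new amp(|0⟩) = (-0.980835)·a + (-0.194838i)·b = (-0.2161 + 0.0338i)
new amp(|1⟩) = (-0.194838i)·a + (-0.980835)·b = (0.1702 + 0.9608i)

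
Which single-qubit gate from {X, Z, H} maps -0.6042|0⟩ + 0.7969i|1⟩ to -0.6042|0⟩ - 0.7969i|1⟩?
Z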